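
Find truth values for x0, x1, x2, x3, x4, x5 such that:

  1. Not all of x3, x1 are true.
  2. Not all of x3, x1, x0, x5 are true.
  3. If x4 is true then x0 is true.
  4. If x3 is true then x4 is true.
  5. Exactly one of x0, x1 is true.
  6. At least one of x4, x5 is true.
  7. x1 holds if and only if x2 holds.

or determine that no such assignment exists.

x0=T, x1=F, x2=F, x3=T, x4=T, x5=T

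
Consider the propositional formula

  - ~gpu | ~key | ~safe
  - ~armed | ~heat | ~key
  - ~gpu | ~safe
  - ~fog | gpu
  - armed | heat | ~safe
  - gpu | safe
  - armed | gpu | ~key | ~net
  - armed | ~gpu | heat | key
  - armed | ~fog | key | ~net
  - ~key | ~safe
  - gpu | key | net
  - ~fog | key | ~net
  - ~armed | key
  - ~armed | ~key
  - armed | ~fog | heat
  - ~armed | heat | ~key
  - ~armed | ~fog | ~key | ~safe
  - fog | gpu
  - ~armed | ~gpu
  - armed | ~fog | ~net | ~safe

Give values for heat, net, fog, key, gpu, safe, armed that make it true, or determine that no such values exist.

heat=F, net=T, fog=F, key=T, gpu=T, safe=F, armed=F

Set heat = False.
Set net = True.
Set fog = False.
  then (fog | gpu) forces gpu = True.
  then (~armed | ~gpu) forces armed = False.
  then (~gpu | ~safe) forces safe = False.
  then (armed | ~gpu | heat | key) forces key = True.
All clauses satisfied.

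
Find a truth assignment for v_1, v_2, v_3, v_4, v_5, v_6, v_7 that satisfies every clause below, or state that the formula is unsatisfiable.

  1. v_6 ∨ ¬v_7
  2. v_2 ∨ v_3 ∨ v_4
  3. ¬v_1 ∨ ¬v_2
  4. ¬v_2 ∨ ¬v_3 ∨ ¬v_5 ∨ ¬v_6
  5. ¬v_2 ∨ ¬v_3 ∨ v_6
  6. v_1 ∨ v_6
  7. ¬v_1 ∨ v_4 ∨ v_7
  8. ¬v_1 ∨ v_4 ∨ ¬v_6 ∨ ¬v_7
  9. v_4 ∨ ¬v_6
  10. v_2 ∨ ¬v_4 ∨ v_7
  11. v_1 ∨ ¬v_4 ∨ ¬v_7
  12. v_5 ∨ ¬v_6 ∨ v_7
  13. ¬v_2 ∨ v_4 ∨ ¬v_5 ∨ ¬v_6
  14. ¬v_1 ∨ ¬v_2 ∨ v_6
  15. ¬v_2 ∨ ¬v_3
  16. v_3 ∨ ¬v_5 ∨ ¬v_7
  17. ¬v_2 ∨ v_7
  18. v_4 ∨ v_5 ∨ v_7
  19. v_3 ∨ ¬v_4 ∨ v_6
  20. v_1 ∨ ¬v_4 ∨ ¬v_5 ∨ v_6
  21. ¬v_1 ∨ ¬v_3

Set v_1 = True.
  then (¬v_1 ∨ ¬v_2) forces v_2 = False.
  then (¬v_1 ∨ ¬v_3) forces v_3 = False.
  then (v_2 ∨ v_3 ∨ v_4) forces v_4 = True.
  then (v_2 ∨ ¬v_4 ∨ v_7) forces v_7 = True.
  then (v_3 ∨ ¬v_5 ∨ ¬v_7) forces v_5 = False.
  then (v_3 ∨ ¬v_4 ∨ v_6) forces v_6 = True.
All clauses satisfied.

v_1: True, v_2: False, v_3: False, v_4: True, v_5: False, v_6: True, v_7: True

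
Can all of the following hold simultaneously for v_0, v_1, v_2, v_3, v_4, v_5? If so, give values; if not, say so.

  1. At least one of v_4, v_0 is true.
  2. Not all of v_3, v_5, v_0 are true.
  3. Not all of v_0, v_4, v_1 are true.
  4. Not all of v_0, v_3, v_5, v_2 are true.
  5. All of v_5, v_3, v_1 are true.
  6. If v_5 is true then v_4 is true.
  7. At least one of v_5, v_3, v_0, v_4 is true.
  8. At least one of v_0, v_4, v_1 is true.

v_0 = False, v_1 = True, v_2 = True, v_3 = True, v_4 = True, v_5 = True

  (1) {v_4, v_0}: 1 true — at least one ✓
  (2) {v_3, v_5, v_0}: 2/3 true — not all ✓
  (3) {v_0, v_4, v_1}: 2/3 true — not all ✓
  (4) {v_0, v_3, v_5, v_2}: 3/4 true — not all ✓
  (5) {v_5, v_3, v_1}: all 3 true ✓
  (6) v_5=T ⇒ v_4: T ✓
  (7) {v_5, v_3, v_0, v_4}: 3 true — at least one ✓
  (8) {v_0, v_4, v_1}: 2 true — at least one ✓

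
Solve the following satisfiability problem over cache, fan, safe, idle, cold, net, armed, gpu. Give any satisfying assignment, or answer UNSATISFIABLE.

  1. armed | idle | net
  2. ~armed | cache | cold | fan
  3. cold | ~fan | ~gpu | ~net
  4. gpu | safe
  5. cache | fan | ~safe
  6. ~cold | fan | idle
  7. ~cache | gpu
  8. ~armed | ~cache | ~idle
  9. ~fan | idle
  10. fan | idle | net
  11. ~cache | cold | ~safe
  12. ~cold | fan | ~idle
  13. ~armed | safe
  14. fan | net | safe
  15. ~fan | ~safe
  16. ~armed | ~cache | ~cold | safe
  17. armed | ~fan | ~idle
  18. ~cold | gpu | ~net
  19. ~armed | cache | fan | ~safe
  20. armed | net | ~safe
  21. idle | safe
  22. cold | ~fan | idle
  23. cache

cache = True, fan = False, safe = False, idle = True, cold = False, net = True, armed = False, gpu = True

Unit clause (cache) forces cache = True.
In (~cache | gpu) only gpu is left, so gpu = True.
Try fan = True:
  (~fan | idle) forces idle = True.
  (~armed | ~cache | ~idle) forces armed = False.
  clause (armed | ~fan | ~idle) is falsified — backtrack.
So fan = False.
Set safe = False.
  then (~armed | safe) forces armed = False.
  then (fan | net | safe) forces net = True.
  then (idle | safe) forces idle = True.
  then (~cold | fan | ~idle) forces cold = False.
All clauses satisfied.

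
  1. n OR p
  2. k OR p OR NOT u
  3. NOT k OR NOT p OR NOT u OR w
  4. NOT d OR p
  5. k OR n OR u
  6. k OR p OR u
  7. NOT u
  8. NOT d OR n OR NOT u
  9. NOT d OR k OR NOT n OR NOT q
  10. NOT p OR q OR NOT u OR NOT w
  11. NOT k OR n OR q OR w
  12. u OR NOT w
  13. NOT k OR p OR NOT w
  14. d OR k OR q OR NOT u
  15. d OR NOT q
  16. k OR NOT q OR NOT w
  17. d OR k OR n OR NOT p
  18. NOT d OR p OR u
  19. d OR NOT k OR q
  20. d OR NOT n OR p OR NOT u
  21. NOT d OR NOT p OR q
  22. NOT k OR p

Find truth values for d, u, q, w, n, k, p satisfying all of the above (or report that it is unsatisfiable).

d: True, u: False, q: True, w: False, n: True, k: True, p: True

Unit clause (NOT u) forces u = False.
In (u OR NOT w) only NOT w is left, so w = False.
Set d = True.
  then (NOT d OR p) forces p = True.
  then (NOT d OR NOT p OR q) forces q = True.
Set n = True.
  then (NOT d OR k OR NOT n OR NOT q) forces k = True.
All clauses satisfied.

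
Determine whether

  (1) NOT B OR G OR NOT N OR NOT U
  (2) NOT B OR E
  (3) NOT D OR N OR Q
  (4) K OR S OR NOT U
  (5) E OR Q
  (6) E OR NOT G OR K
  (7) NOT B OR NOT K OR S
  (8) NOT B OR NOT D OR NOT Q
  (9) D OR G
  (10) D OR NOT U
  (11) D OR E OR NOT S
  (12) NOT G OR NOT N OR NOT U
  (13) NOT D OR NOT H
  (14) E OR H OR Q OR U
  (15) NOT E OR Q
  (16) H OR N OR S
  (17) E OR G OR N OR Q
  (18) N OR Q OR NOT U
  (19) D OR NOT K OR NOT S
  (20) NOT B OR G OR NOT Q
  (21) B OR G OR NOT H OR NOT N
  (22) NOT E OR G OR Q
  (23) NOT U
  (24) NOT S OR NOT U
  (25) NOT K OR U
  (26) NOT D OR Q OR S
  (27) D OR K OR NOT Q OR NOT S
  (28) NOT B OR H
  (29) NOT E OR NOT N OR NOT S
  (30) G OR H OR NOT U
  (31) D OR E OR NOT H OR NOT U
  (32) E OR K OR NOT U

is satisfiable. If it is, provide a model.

Unit clause (NOT U) forces U = False.
In (NOT K OR U) only NOT K is left, so K = False.
Set N = True.
Set G = False.
  then (D OR G) forces D = True.
  then (NOT D OR NOT H) forces H = False.
  then (NOT B OR H) forces B = False.
Set S = False.
  then (NOT D OR Q OR S) forces Q = True.
Set E = False.
All clauses satisfied.

K: False; N: True; G: False; D: True; S: False; U: False; Q: True; E: False; B: False; H: False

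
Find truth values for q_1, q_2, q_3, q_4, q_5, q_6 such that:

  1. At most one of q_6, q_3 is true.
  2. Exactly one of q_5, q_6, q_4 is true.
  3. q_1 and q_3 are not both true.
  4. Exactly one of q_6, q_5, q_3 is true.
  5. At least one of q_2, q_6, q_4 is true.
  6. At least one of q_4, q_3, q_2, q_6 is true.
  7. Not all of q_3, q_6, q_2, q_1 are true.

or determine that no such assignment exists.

q_1=F; q_2=T; q_3=F; q_4=F; q_5=F; q_6=T

  (1) {q_6, q_3}: 1 true — at most one ✓
  (2) {q_5, q_6, q_4}: 1 true — exactly one ✓
  (3) q_1=F, q_3=F — not both ✓
  (4) {q_6, q_5, q_3}: 1 true — exactly one ✓
  (5) {q_2, q_6, q_4}: 2 true — at least one ✓
  (6) {q_4, q_3, q_2, q_6}: 2 true — at least one ✓
  (7) {q_3, q_6, q_2, q_1}: 2/4 true — not all ✓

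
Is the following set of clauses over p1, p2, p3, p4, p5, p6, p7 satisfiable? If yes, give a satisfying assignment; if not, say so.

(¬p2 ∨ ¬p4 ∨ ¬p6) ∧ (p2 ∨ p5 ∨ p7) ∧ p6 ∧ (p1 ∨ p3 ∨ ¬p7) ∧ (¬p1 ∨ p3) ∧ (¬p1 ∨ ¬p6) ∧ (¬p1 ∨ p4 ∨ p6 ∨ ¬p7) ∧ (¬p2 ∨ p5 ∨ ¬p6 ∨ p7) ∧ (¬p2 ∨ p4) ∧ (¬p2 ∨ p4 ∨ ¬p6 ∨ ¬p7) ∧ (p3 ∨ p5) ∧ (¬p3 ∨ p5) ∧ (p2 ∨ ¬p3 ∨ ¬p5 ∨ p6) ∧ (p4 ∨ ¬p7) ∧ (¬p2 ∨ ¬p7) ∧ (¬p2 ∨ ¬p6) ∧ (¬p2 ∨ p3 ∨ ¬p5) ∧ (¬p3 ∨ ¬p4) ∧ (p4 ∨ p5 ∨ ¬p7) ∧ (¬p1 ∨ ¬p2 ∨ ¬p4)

p1 = False, p2 = False, p3 = False, p4 = True, p5 = True, p6 = True, p7 = False

Unit clause (p6) forces p6 = True.
In (¬p1 ∨ ¬p6) only ¬p1 is left, so p1 = False.
In (¬p2 ∨ ¬p6) only ¬p2 is left, so p2 = False.
Set p3 = False.
  then (p1 ∨ p3 ∨ ¬p7) forces p7 = False.
  then (p3 ∨ p5) forces p5 = True.
Set p4 = True.
All clauses satisfied.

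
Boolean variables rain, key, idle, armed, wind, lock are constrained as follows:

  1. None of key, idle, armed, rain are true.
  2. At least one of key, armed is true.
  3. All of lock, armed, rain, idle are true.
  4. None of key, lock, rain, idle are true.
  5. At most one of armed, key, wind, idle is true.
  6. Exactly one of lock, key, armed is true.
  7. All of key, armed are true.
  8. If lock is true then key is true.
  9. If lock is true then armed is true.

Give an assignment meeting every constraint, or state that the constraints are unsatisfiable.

Case rain = True:
  Constraint (1) is violated (rain=T) — contradiction.
Case rain = False:
  Constraint (3) is violated (rain=F) — contradiction.
Both cases fail — unsatisfiable.

The formula is unsatisfiable.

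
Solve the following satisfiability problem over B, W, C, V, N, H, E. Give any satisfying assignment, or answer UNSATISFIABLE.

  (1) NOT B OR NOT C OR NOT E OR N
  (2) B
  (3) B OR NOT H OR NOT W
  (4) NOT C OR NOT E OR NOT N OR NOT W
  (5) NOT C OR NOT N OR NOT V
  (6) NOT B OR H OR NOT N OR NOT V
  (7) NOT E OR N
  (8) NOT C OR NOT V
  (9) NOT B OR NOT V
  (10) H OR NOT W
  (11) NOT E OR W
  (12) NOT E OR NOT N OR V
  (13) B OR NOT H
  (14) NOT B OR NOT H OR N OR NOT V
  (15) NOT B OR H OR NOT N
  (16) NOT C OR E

B = True, W = True, C = False, V = False, N = True, H = True, E = False

Unit clause (B) forces B = True.
In (NOT B OR NOT V) only NOT V is left, so V = False.
Set W = True.
  then (H OR NOT W) forces H = True.
Set C = False.
Set N = True.
  then (NOT E OR NOT N OR V) forces E = False.
All clauses satisfied.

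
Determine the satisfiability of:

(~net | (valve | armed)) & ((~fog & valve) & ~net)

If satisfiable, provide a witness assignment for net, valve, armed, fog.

net = False, valve = True, armed = False, fog = False

  ~net | (valve | armed) = True
    ~net = True
    valve | armed = True
  (~fog & valve) & ~net = True
    ~fog & valve = True
      ~fog = True
    ~net = True
Both conjuncts True, so the formula holds.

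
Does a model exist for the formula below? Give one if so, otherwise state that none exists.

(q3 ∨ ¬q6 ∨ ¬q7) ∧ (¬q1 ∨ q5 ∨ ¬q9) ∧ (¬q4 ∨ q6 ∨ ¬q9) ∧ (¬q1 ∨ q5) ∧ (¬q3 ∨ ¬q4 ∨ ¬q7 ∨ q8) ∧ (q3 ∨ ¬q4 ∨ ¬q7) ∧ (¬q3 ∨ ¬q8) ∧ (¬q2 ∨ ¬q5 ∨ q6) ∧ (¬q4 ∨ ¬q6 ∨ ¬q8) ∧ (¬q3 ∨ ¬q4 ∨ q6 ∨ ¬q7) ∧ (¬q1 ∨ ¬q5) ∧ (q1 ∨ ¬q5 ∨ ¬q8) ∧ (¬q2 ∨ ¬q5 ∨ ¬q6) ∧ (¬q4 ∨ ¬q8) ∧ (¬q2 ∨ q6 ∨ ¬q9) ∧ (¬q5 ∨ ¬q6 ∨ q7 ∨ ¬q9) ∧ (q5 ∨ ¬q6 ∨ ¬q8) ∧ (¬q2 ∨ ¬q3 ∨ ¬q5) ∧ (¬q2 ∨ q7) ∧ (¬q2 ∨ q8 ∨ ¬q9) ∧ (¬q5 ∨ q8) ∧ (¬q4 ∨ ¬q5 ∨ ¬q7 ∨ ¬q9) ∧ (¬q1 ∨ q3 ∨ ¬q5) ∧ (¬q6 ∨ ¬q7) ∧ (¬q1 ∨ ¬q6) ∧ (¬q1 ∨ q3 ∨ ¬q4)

Try q1 = True:
  (¬q1 ∨ q5) forces q5 = True.
  clause (¬q1 ∨ ¬q5) is falsified — backtrack.
So q1 = False.
Set q2 = False.
Set q3 = False.
Set q4 = False.
Try q5 = True:
  (q1 ∨ ¬q5 ∨ ¬q8) forces q8 = False.
  clause (¬q5 ∨ q8) is falsified — backtrack.
So q5 = False.
Set q6 = False.
Set q7 = True.
Set q8 = False.
Set q9 = True.
All clauses satisfied.

q1=F, q2=F, q3=F, q4=F, q5=F, q6=F, q7=T, q8=F, q9=T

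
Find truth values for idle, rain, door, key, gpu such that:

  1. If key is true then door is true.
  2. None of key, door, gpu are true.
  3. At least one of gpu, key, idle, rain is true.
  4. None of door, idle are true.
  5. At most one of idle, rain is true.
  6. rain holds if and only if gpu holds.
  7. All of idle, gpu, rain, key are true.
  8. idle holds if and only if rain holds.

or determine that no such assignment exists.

Case idle = True:
  Constraint (4) is violated (idle=T) — contradiction.
Case idle = False:
  Constraint (7) is violated (idle=F) — contradiction.
Both cases fail — unsatisfiable.

The formula is unsatisfiable.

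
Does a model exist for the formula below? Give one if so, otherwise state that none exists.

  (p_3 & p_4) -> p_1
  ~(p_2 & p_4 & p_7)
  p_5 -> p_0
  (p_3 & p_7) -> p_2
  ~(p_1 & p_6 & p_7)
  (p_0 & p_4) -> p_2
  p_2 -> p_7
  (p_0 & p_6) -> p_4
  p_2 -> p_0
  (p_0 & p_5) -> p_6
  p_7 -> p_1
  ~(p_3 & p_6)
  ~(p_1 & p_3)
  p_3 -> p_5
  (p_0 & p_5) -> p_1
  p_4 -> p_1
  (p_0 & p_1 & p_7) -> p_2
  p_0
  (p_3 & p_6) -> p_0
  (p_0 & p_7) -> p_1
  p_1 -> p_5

p_0 = True, p_1 = False, p_2 = False, p_3 = False, p_4 = False, p_5 = False, p_6 = False, p_7 = False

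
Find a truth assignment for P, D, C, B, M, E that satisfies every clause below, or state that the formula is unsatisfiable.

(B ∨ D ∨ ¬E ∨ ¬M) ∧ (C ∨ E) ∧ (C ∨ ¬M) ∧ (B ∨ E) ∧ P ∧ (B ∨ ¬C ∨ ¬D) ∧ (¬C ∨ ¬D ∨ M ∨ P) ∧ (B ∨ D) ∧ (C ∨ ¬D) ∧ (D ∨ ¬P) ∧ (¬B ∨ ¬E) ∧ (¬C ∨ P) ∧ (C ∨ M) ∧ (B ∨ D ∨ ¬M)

P = True; D = True; C = True; B = True; M = False; E = False

Unit clause (P) forces P = True.
In (D ∨ ¬P) only D is left, so D = True.
In (C ∨ ¬D) only C is left, so C = True.
In (B ∨ ¬C ∨ ¬D) only B is left, so B = True.
In (¬B ∨ ¬E) only ¬E is left, so E = False.
Set M = False.
All clauses satisfied.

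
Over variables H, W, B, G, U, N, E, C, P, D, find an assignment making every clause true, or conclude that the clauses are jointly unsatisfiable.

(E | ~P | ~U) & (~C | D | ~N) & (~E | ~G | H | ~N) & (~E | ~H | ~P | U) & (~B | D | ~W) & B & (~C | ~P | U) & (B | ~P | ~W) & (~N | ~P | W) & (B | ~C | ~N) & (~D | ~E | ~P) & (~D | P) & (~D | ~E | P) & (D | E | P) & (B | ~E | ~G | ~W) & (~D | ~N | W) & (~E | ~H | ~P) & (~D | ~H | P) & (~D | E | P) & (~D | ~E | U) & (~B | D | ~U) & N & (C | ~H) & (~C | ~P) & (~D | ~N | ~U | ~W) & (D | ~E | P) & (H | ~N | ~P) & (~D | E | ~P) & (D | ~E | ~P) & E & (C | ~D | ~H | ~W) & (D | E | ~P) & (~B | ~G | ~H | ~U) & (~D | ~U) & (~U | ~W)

Unsatisfiable — no assignment works.

Case U = True:
  (B) forces B = True.
  (~B | D | ~U) forces D = True.
  Clause (~D | ~U) is falsified — contradiction.
Case U = False:
  (B) forces B = True.
  (N) forces N = True.
  (E) forces E = True.
  (~D | ~E | U) forces D = False.
  (~C | D | ~N) forces C = False.
  (~B | D | ~W) forces W = False.
  (~N | ~P | W) forces P = False.
  Clause (D | ~E | P) is falsified — contradiction.
Both cases fail, so the formula is unsatisfiable.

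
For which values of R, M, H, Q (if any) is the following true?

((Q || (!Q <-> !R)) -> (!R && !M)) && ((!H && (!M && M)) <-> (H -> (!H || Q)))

R = False; M = False; H = True; Q = False

  (Q || (!Q <-> !R)) -> (!R && !M) = True
    Q || (!Q <-> !R) = True
      !Q <-> !R = True
        !Q = True
        !R = True
    !R && !M = True
      !R = True
      !M = True
  (!H && (!M && M)) <-> (H -> (!H || Q)) = True
    !H && (!M && M) = False
      !H = False
      !M && M = False
        !M = True
    H -> (!H || Q) = False
      !H || Q = False
        !H = False
Both conjuncts True, so the formula holds.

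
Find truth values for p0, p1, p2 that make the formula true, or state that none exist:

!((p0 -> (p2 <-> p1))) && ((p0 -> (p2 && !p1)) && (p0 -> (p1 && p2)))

Case p0 = True: the formula simplifies to !((p2 <-> p1)) && ((p2 && !p1) && (p1 && p2)).
  p1 = True: the conjunct !p1 is False.
  p1 = False: the conjunct p1 is False.
Case p0 = False: the conjunct !((p0 -> (p2 <-> p1))) becomes !((False -> (p2 <-> p1))) = False.
Both cases fail — unsatisfiable.

Unsatisfiable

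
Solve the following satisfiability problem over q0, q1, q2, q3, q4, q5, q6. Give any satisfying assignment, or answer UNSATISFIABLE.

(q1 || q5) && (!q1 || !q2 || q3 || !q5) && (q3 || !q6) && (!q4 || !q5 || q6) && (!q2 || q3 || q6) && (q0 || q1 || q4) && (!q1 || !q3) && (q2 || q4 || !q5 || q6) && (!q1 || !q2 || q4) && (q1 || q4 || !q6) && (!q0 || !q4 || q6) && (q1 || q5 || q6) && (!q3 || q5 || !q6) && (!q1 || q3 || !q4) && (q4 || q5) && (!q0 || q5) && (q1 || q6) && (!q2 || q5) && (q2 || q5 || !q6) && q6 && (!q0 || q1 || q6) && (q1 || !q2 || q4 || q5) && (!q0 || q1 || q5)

Unit clause (q6) forces q6 = True.
In (q3 || !q6) only q3 is left, so q3 = True.
In (!q1 || !q3) only !q1 is left, so q1 = False.
In (q1 || q4 || !q6) only q4 is left, so q4 = True.
In (!q3 || q5 || !q6) only q5 is left, so q5 = True.
Set q0 = True.
Set q2 = False.
All clauses satisfied.

q0: True, q1: False, q2: False, q3: True, q4: True, q5: True, q6: True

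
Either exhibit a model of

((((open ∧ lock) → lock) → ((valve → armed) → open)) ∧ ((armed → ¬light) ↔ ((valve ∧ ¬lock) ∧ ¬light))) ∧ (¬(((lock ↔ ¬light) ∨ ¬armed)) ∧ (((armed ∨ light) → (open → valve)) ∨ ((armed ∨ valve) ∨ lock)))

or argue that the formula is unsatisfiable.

lock = True, valve = True, light = True, armed = True, open = True

  (((open ∧ lock) → lock) → ((valve → armed) → open)) ∧ ((armed → ¬light) ↔ ((valve ∧ ¬lock) ∧ ¬light)) = True
    ((open ∧ lock) → lock) → ((valve → armed) → open) = True
      (open ∧ lock) → lock = True
        open ∧ lock = True
      (valve → armed) → open = True
        valve → armed = True
    (armed → ¬light) ↔ ((valve ∧ ¬lock) ∧ ¬light) = True
      armed → ¬light = False
        ¬light = False
      (valve ∧ ¬lock) ∧ ¬light = False
        valve ∧ ¬lock = False
          ¬lock = False
        ¬light = False
  ¬(((lock ↔ ¬light) ∨ ¬armed)) ∧ (((armed ∨ light) → (open → valve)) ∨ ((armed ∨ valve) ∨ lock)) = True
    ¬(((lock ↔ ¬light) ∨ ¬armed)) = True
      (lock ↔ ¬light) ∨ ¬armed = False
        lock ↔ ¬light = False
          ¬light = False
        ¬armed = False
    ((armed ∨ light) → (open → valve)) ∨ ((armed ∨ valve) ∨ lock) = True
      (armed ∨ light) → (open → valve) = True
        armed ∨ light = True
        open → valve = True
      (armed ∨ valve) ∨ lock = True
        armed ∨ valve = True
Both conjuncts True, so the formula holds.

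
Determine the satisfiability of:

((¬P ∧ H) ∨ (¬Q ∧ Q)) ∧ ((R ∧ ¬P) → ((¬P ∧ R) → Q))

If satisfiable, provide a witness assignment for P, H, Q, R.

P = False; H = True; Q = False; R = False

  (¬P ∧ H) ∨ (¬Q ∧ Q) = True
    ¬P ∧ H = True
      ¬P = True
    ¬Q ∧ Q = False
      ¬Q = True
  (R ∧ ¬P) → ((¬P ∧ R) → Q) = True
    R ∧ ¬P = False
      ¬P = True
    (¬P ∧ R) → Q = True
      ¬P ∧ R = False
        ¬P = True
Both conjuncts True, so the formula holds.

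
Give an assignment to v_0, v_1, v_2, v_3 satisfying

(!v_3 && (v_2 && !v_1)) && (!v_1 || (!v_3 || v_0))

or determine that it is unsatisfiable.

v_0 = False, v_1 = False, v_2 = True, v_3 = False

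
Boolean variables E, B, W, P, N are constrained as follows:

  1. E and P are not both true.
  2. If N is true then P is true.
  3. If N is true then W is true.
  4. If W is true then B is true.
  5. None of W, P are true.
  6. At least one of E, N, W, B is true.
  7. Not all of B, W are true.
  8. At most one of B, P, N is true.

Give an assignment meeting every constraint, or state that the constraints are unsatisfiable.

E=F, B=T, W=F, P=F, N=F

  (1) E=F, P=F — not both ✓
  (2) N=F ⇒ P: vacuous ✓
  (3) N=F ⇒ W: vacuous ✓
  (4) W=F ⇒ B: vacuous ✓
  (5) {W, P}: 0 true — none ✓
  (6) {E, N, W, B}: 1 true — at least one ✓
  (7) {B, W}: 1/2 true — not all ✓
  (8) {B, P, N}: 1 true — at most one ✓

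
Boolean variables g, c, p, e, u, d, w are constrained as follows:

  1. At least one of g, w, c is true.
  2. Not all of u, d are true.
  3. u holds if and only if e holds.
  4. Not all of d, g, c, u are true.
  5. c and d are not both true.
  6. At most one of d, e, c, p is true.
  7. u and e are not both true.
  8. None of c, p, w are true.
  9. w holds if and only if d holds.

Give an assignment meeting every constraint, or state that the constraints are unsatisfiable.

g: True, c: False, p: False, e: False, u: False, d: False, w: False

  (1) {g, w, c}: 1 true — at least one ✓
  (2) {u, d}: 0/2 true — not all ✓
  (3) u=F, e=F — same ✓
  (4) {d, g, c, u}: 1/4 true — not all ✓
  (5) c=F, d=F — not both ✓
  (6) {d, e, c, p}: 0 true — at most one ✓
  (7) u=F, e=F — not both ✓
  (8) {c, p, w}: 0 true — none ✓
  (9) w=F, d=F — same ✓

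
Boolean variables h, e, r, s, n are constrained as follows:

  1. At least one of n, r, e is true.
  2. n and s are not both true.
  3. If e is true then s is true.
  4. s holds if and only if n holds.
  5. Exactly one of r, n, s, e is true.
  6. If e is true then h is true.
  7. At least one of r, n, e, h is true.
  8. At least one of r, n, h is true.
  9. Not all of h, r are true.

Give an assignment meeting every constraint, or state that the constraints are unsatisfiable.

h: False; e: False; r: True; s: False; n: False

  (1) {n, r, e}: 1 true — at least one ✓
  (2) n=F, s=F — not both ✓
  (3) e=F ⇒ s: vacuous ✓
  (4) s=F, n=F — same ✓
  (5) {r, n, s, e}: 1 true — exactly one ✓
  (6) e=F ⇒ h: vacuous ✓
  (7) {r, n, e, h}: 1 true — at least one ✓
  (8) {r, n, h}: 1 true — at least one ✓
  (9) {h, r}: 1/2 true — not all ✓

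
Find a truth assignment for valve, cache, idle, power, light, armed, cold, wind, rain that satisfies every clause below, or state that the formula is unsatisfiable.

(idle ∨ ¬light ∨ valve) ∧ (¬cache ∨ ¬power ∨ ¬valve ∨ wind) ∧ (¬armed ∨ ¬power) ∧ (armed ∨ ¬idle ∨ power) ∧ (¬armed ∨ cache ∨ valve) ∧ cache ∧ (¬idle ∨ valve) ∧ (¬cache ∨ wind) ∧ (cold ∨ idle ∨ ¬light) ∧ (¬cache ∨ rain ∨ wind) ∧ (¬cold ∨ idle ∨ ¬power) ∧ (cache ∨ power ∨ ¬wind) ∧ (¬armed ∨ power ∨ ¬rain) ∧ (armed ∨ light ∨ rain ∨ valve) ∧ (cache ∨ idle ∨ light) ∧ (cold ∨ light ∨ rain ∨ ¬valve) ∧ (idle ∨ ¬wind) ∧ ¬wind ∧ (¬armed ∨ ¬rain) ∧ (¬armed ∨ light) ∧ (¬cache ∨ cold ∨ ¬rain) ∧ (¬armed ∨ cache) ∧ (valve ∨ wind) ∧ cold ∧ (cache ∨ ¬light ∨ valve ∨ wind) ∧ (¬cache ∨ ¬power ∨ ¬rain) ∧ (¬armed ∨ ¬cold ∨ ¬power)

Case cache = True:
  (¬cache ∨ wind) forces wind = True.
  Clause (¬wind) is falsified — contradiction.
Case cache = False:
  Clause (cache) is falsified — contradiction.
Both cases fail, so the formula is unsatisfiable.

No satisfying assignment exists.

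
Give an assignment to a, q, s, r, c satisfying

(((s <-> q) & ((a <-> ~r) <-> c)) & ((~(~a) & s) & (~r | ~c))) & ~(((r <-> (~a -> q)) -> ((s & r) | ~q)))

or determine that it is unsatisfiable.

The formula is unsatisfiable.

Case a = True: the formula simplifies to (((s <-> q) & (~r <-> c)) & (s & (~r | ~c))) & ~((r -> ((s & r) | ~q))).
  r = True: simplifies to (((s <-> q) & ~c) & (s & ~c)) & ~((s | ~q)).
    s = True: the conjunct ~((s | ~q)) becomes ~((True | ~q)) = False.
    s = False: the conjunct s is False.
  r = False: the conjunct ~((r -> ((s & r) | ~q))) becomes ~((False -> ~q)) = False.
Case a = False: the conjunct ~(~a) becomes ~(~False) = False.
Both cases fail — unsatisfiable.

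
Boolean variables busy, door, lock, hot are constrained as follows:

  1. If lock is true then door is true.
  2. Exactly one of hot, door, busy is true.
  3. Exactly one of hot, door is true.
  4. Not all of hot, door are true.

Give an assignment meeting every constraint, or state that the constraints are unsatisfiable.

busy = False, door = False, lock = False, hot = True

  (1) lock=F ⇒ door: vacuous ✓
  (2) {hot, door, busy}: 1 true — exactly one ✓
  (3) {hot, door}: 1 true — exactly one ✓
  (4) {hot, door}: 1/2 true — not all ✓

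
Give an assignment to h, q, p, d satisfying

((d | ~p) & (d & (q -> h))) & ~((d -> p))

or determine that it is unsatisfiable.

h = True; q = True; p = False; d = True

  (d | ~p) & (d & (q -> h)) = True
    d | ~p = True
      ~p = True
    d & (q -> h) = True
      q -> h = True
  ~((d -> p)) = True
    d -> p = False
Both conjuncts True, so the formula holds.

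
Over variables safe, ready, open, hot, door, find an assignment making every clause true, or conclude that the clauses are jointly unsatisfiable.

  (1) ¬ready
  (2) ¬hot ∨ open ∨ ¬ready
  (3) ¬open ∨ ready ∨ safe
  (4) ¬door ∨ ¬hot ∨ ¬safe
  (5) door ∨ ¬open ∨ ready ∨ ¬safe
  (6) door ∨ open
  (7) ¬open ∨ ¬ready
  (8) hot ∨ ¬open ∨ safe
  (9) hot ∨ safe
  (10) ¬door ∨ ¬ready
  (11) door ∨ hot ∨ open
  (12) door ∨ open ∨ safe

Unit clause (¬ready) forces ready = False.
Set safe = False.
  then (¬open ∨ ready ∨ safe) forces open = False.
  then (door ∨ open) forces door = True.
  then (hot ∨ safe) forces hot = True.
All clauses satisfied.

safe: False; ready: False; open: False; hot: True; door: True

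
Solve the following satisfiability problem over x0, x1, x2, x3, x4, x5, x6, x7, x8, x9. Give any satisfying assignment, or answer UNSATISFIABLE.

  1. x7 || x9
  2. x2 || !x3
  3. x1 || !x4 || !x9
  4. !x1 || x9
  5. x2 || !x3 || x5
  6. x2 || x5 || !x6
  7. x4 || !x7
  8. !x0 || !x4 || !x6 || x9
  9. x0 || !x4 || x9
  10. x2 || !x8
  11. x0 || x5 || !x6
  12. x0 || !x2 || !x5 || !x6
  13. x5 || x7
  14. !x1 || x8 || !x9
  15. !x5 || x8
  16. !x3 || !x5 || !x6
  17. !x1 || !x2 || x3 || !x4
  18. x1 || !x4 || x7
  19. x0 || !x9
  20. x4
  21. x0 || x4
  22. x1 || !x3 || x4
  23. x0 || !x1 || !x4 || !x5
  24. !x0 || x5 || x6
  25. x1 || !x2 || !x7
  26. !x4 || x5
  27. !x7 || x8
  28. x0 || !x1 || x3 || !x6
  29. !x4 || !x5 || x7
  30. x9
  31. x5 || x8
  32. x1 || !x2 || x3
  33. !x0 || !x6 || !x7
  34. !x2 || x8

x0=T; x1=T; x2=T; x3=T; x4=T; x5=T; x6=F; x7=T; x8=T; x9=T

Unit clause (x4) forces x4 = True.
In (!x4 || x5) only x5 is left, so x5 = True.
In (!x4 || !x5 || x7) only x7 is left, so x7 = True.
Unit clause (x9) forces x9 = True.
In (x1 || !x4 || !x9) only x1 is left, so x1 = True.
In (!x1 || x8 || !x9) only x8 is left, so x8 = True.
In (x0 || !x9) only x0 is left, so x0 = True.
In (!x0 || !x6 || !x7) only !x6 is left, so x6 = False.
In (x2 || !x8) only x2 is left, so x2 = True.
In (!x1 || !x2 || x3 || !x4) only x3 is left, so x3 = True.
All clauses satisfied.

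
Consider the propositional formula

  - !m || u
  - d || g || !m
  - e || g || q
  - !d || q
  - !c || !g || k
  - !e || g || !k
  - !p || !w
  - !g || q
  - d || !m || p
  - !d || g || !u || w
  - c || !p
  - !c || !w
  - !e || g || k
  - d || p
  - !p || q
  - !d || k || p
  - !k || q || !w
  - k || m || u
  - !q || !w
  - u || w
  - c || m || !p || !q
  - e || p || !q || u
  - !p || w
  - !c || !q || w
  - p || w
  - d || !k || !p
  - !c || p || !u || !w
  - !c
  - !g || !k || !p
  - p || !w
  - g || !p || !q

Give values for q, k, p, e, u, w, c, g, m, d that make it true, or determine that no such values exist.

The formula is unsatisfiable.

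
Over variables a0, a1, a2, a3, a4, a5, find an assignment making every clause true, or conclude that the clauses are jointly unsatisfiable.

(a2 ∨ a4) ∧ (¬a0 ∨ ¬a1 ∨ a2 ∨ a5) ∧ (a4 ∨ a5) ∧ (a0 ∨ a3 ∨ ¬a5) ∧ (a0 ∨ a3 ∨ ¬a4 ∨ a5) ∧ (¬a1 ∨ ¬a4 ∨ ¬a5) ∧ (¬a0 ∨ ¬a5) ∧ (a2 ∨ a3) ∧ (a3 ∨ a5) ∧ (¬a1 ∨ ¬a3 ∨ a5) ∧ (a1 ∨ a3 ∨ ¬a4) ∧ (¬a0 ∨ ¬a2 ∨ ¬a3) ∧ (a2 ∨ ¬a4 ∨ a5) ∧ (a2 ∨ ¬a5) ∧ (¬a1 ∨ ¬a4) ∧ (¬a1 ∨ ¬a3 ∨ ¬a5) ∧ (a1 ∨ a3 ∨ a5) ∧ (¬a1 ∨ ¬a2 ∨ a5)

a0 = False, a1 = False, a2 = True, a3 = True, a4 = True, a5 = False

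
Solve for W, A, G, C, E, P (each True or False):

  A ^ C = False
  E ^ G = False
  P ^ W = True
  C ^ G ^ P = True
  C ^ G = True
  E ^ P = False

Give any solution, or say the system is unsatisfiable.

W = True, A = True, G = False, C = True, E = False, P = False

A ^ C = T ^ T = False ✓
E ^ G = F ^ F = False ✓
P ^ W = F ^ T = True ✓
C ^ G ^ P = T ^ F ^ F = True ✓
C ^ G = T ^ F = True ✓
E ^ P = F ^ F = False ✓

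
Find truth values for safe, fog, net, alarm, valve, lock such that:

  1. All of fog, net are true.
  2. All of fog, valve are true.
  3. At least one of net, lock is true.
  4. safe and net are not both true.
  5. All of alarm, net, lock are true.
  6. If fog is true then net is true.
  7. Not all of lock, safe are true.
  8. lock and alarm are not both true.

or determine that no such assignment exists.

Case alarm = True:
  (1) forces fog = True.
  (1) forces net = True.
  (2) forces valve = True.
  (4) with net=T forces safe = False.
  (5) forces lock = True.
  Constraint (8) is violated (lock=T, alarm=T) — contradiction.
Case alarm = False:
  Constraint (5) is violated (alarm=F) — contradiction.
Both cases fail — unsatisfiable.

The formula is unsatisfiable.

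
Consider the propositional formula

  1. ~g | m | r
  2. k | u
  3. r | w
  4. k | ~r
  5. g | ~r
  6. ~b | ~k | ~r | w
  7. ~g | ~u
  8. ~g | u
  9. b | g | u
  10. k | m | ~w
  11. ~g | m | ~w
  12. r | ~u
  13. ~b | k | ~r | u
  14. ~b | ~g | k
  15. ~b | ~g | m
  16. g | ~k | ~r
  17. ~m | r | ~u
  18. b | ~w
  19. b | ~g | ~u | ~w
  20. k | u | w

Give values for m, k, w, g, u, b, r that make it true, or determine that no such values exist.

Set m = False.
Set k = True.
Try w = False:
  (r | w) forces r = True.
  (g | ~r) forces g = True.
  (~b | ~k | ~r | w) forces b = False.
  (~g | ~u) forces u = False.
  clause (~g | u) is falsified — backtrack.
So w = True.
  then (~g | m | ~w) forces g = False.
  then (g | ~k | ~r) forces r = False.
  then (b | ~w) forces b = True.
  then (r | ~u) forces u = False.
All clauses satisfied.

m=F, k=T, w=T, g=F, u=F, b=T, r=F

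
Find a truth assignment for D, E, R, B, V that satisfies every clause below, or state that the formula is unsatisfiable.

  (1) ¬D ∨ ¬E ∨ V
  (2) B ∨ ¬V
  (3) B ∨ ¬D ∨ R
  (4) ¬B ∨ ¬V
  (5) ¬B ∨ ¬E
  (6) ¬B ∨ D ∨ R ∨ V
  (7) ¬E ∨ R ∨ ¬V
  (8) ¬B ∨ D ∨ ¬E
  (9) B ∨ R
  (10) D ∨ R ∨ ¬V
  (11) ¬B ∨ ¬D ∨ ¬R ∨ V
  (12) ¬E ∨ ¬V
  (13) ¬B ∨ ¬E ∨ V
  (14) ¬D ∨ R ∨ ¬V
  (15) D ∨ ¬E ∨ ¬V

D = False, E = True, R = True, B = False, V = False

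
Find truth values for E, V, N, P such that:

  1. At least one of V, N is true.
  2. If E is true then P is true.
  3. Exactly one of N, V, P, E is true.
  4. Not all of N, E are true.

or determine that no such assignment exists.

E=F, V=T, N=F, P=F

  (1) {V, N}: 1 true — at least one ✓
  (2) E=F ⇒ P: vacuous ✓
  (3) {N, V, P, E}: 1 true — exactly one ✓
  (4) {N, E}: 0/2 true — not all ✓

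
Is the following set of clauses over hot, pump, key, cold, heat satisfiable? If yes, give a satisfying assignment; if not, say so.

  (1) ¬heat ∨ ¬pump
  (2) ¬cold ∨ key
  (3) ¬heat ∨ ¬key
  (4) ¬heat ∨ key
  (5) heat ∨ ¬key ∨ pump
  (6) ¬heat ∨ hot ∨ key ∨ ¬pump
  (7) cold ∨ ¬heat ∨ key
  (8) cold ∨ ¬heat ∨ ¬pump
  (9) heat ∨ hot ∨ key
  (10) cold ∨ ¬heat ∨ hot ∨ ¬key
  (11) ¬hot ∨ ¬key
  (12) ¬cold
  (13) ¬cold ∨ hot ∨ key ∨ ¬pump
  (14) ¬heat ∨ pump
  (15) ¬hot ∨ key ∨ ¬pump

Unit clause (¬cold) forces cold = False.
Set hot = True.
  then (¬hot ∨ ¬key) forces key = False.
  then (¬hot ∨ key ∨ ¬pump) forces pump = False.
  then (¬heat ∨ key) forces heat = False.
All clauses satisfied.

hot = True, pump = False, key = False, cold = False, heat = False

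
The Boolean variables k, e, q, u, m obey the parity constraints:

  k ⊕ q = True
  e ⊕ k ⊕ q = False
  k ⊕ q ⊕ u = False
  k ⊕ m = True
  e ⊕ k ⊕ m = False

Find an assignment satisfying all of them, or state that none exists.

k = True, e = True, q = False, u = True, m = False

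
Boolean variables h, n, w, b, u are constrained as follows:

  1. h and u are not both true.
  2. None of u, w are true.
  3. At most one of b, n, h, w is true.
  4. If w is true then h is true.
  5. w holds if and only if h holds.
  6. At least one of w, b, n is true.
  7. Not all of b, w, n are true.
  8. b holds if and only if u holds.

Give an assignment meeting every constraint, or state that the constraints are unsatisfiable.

h = False, n = True, w = False, b = False, u = False

  (1) h=F, u=F — not both ✓
  (2) {u, w}: 0 true — none ✓
  (3) {b, n, h, w}: 1 true — at most one ✓
  (4) w=F ⇒ h: vacuous ✓
  (5) w=F, h=F — same ✓
  (6) {w, b, n}: 1 true — at least one ✓
  (7) {b, w, n}: 1/3 true — not all ✓
  (8) b=F, u=F — same ✓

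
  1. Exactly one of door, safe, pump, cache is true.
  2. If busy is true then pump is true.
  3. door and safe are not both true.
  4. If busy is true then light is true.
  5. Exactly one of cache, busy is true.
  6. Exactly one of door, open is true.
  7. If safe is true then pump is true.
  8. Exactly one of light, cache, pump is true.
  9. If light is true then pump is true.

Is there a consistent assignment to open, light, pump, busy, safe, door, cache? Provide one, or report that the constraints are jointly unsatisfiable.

open=T; light=F; pump=F; busy=F; safe=F; door=F; cache=T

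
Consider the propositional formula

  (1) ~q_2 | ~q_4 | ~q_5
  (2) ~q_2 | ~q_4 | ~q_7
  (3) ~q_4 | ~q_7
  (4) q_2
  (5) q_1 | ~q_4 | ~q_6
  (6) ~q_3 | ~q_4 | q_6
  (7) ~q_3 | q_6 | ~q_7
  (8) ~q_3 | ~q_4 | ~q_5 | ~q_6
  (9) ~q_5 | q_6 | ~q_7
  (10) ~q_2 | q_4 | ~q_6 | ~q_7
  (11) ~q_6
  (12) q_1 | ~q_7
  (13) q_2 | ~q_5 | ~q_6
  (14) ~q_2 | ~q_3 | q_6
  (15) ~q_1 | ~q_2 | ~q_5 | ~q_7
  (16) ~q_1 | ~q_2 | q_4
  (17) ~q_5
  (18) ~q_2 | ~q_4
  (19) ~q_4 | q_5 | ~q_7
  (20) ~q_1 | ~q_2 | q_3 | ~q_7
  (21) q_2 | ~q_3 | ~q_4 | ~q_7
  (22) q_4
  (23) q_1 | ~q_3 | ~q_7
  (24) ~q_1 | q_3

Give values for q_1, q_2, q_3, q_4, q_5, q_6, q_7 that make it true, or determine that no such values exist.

The formula is unsatisfiable.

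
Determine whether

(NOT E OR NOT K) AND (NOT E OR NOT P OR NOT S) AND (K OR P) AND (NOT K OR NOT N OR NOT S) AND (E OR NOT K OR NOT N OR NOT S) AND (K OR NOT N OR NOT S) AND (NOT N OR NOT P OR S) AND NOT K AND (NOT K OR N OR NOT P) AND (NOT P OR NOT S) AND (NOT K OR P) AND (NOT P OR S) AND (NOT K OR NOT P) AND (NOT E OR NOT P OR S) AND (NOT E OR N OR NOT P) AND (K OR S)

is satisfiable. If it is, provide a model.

Unsatisfiable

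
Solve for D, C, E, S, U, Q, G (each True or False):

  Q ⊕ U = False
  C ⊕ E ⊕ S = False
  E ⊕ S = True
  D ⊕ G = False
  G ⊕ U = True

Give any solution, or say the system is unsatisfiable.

D = False, C = True, E = True, S = False, U = True, Q = True, G = False

Q ⊕ U = T ⊕ T = False ✓
C ⊕ E ⊕ S = T ⊕ T ⊕ F = False ✓
E ⊕ S = T ⊕ F = True ✓
D ⊕ G = F ⊕ F = False ✓
G ⊕ U = F ⊕ T = True ✓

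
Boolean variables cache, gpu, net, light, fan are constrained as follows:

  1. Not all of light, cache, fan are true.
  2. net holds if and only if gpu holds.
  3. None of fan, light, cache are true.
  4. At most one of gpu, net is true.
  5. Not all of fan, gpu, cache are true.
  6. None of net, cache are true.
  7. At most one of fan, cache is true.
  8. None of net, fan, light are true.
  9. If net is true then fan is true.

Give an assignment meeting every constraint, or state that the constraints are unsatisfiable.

cache: False, gpu: False, net: False, light: False, fan: False

  (1) {light, cache, fan}: 0/3 true — not all ✓
  (2) net=F, gpu=F — same ✓
  (3) {fan, light, cache}: 0 true — none ✓
  (4) {gpu, net}: 0 true — at most one ✓
  (5) {fan, gpu, cache}: 0/3 true — not all ✓
  (6) {net, cache}: 0 true — none ✓
  (7) {fan, cache}: 0 true — at most one ✓
  (8) {net, fan, light}: 0 true — none ✓
  (9) net=F ⇒ fan: vacuous ✓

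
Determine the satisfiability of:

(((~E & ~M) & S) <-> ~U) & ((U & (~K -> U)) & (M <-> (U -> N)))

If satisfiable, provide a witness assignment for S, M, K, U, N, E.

S = False, M = False, K = False, U = True, N = False, E = True

  ((~E & ~M) & S) <-> ~U = True
    (~E & ~M) & S = False
      ~E & ~M = False
        ~E = False
        ~M = True
    ~U = False
  (U & (~K -> U)) & (M <-> (U -> N)) = True
    U & (~K -> U) = True
      ~K -> U = True
        ~K = True
    M <-> (U -> N) = True
      U -> N = False
Both conjuncts True, so the formula holds.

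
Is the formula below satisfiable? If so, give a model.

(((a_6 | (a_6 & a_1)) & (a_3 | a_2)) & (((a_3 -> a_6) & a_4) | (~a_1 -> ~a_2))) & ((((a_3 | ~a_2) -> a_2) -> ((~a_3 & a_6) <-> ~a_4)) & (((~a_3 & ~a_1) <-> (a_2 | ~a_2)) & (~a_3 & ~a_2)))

Case a_2 = True: the conjunct ~a_2 is False.
Case a_2 = False: the formula simplifies to ((a_6 | (a_6 & a_1)) & a_3) & ((~a_3 & ~a_1) & ~a_3).
  a_3 = True: the conjunct ~a_3 is False.
  a_3 = False: the conjunct a_3 is False.
Both cases fail — unsatisfiable.

The formula is unsatisfiable.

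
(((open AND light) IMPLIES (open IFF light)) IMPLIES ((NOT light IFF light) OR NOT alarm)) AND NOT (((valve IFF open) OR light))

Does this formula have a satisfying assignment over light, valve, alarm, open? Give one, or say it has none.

light: False; valve: False; alarm: False; open: True

  ((open AND light) IMPLIES (open IFF light)) IMPLIES ((NOT light IFF light) OR NOT alarm) = True
    (open AND light) IMPLIES (open IFF light) = True
      open AND light = False
      open IFF light = False
    (NOT light IFF light) OR NOT alarm = True
      NOT light IFF light = False
        NOT light = True
      NOT alarm = True
  NOT (((valve IFF open) OR light)) = True
    (valve IFF open) OR light = False
      valve IFF open = False
Both conjuncts True, so the formula holds.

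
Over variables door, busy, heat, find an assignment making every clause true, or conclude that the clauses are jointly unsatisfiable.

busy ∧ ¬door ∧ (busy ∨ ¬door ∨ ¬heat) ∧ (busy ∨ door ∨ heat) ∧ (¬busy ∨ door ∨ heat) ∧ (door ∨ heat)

Unit clause (busy) forces busy = True.
Unit clause (¬door) forces door = False.
In (¬busy ∨ door ∨ heat) only heat is left, so heat = True.
Check each clause:
  (busy): busy holds.
  (¬door): ¬door holds.
  (busy ∨ ¬door ∨ ¬heat): busy holds.
  (busy ∨ door ∨ heat): busy holds.
  (¬busy ∨ door ∨ heat): heat holds.
  (door ∨ heat): heat holds.
All clauses satisfied.

door = False; busy = True; heat = True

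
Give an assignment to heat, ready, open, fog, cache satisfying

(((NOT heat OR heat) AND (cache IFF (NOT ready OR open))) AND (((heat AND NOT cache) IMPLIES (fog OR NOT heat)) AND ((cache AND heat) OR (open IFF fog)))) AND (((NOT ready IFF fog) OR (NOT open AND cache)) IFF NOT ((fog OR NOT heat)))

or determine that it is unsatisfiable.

heat=T; ready=F; open=F; fog=F; cache=T

  ((NOT heat OR heat) AND (cache IFF (NOT ready OR open))) AND (((heat AND NOT cache) IMPLIES (fog OR NOT heat)) AND ((cache AND heat) OR (open IFF fog))) = True
    (NOT heat OR heat) AND (cache IFF (NOT ready OR open)) = True
      NOT heat OR heat = True
        NOT heat = False
      cache IFF (NOT ready OR open) = True
        NOT ready OR open = True
          NOT ready = True
    ((heat AND NOT cache) IMPLIES (fog OR NOT heat)) AND ((cache AND heat) OR (open IFF fog)) = True
      (heat AND NOT cache) IMPLIES (fog OR NOT heat) = True
        heat AND NOT cache = False
          NOT cache = False
        fog OR NOT heat = False
          NOT heat = False
      (cache AND heat) OR (open IFF fog) = True
        cache AND heat = True
        open IFF fog = True
  ((NOT ready IFF fog) OR (NOT open AND cache)) IFF NOT ((fog OR NOT heat)) = True
    (NOT ready IFF fog) OR (NOT open AND cache) = True
      NOT ready IFF fog = False
        NOT ready = True
      NOT open AND cache = True
        NOT open = True
    NOT ((fog OR NOT heat)) = True
      fog OR NOT heat = False
        NOT heat = False
Both conjuncts True, so the formula holds.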